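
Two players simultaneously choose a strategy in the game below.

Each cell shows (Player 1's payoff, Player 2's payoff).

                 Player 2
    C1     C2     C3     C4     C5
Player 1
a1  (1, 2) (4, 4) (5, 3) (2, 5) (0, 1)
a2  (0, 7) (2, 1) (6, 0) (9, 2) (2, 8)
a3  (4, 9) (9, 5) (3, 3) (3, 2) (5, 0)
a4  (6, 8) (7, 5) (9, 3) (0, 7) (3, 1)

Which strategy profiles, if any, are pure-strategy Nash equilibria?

The unique pure-strategy Nash equilibrium is (a4, C1).

(a1, C1): Player 1 can switch to a3 (1 → 4). Not NE.
(a1, C2): Player 1 can switch to a3 (4 → 9). Not NE.
(a1, C3): Player 1 can switch to a2 (5 → 6). Not NE.
(a1, C4): Player 1 can switch to a2 (2 → 9). Not NE.
(a1, C5): Player 1 can switch to a2 (0 → 2). Not NE.
(a2, C1): Player 1 can switch to a1 (0 → 1). Not NE.
(a2, C2): Player 1 can switch to a1 (2 → 4). Not NE.
(a2, C3): Player 1 can switch to a4 (6 → 9). Not NE.
(a4, C1): Player 1 gets 6, best alternative 4; Player 2 gets 8, best alternative 7. No profitable deviation — NE.
(The remaining 11 profiles each have a profitable deviation by the same check.)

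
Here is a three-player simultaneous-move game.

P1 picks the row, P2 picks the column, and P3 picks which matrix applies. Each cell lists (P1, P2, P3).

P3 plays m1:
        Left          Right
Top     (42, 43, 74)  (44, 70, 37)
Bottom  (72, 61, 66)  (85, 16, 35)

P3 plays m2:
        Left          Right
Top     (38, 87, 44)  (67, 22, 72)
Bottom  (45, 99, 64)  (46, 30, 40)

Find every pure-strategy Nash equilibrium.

(Bottom, Left, m1)

P1 against (Left, m1): payoffs 42, 72 → best response Bottom.
P1 against (Left, m2): payoffs 38, 45 → best response Bottom.
P1 against (Right, m1): payoffs 44, 85 → best response Bottom.
P1 against (Right, m2): payoffs 67, 46 → best response Top.
P2 against (Top, m1): payoffs 43, 70 → best response Right.
P2 against (Top, m2): payoffs 87, 22 → best response Left.
P2 against (Bottom, m1): payoffs 61, 16 → best response Left.
P2 against (Bottom, m2): payoffs 99, 30 → best response Left.
P3 against (Top, Left): payoffs 74, 44 → best response m1.
P3 against (Top, Right): payoffs 37, 72 → best response m2.
P3 against (Bottom, Left): payoffs 66, 64 → best response m1.
P3 against (Bottom, Right): payoffs 35, 40 → best response m2.
Mutual best responses: (Bottom, Left, m1).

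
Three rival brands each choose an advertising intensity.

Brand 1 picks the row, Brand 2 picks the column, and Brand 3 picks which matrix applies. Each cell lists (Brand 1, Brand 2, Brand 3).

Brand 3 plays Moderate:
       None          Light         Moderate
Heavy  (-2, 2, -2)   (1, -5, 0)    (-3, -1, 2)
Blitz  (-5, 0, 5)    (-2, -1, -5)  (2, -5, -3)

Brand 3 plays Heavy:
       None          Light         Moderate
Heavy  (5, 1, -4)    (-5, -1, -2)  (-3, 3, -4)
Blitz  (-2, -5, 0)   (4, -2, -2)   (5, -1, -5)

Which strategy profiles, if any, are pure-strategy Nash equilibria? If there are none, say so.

(Heavy, None, Moderate)

(Heavy, None, Moderate): Brand 1 gets -2, best alternative -5; Brand 2 gets 2, best alternative -1; Brand 3 gets -2, best alternative -4. No profitable deviation — NE.
(Heavy, None, Heavy): Brand 2 can switch to Moderate (1 → 3). Not NE.
(Heavy, Light, Moderate): Brand 2 can switch to None (-5 → 2). Not NE.
(Heavy, Light, Heavy): Brand 1 can switch to Blitz (-5 → 4). Not NE.
(Heavy, Moderate, Moderate): Brand 1 can switch to Blitz (-3 → 2). Not NE.
(Heavy, Moderate, Heavy): Brand 1 can switch to Blitz (-3 → 5). Not NE.
(Blitz, None, Moderate): Brand 1 can switch to Heavy (-5 → -2). Not NE.
(The remaining 5 profiles each have a profitable deviation by the same check.)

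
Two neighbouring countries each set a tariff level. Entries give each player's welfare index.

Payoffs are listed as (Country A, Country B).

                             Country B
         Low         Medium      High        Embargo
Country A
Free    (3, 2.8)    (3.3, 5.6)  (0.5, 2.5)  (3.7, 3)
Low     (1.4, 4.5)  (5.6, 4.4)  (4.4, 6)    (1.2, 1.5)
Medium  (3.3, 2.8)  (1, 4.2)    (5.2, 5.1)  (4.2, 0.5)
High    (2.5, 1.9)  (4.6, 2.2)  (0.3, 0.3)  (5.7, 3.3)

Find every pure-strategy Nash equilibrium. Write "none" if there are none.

Country A against Low: payoffs 3, 1.4, 3.3, 2.5 → best response Medium.
Country A against Medium: payoffs 3.3, 5.6, 1, 4.6 → best response Low.
Country A against High: payoffs 0.5, 4.4, 5.2, 0.3 → best response Medium.
Country A against Embargo: payoffs 3.7, 1.2, 4.2, 5.7 → best response High.
Country B against Free: payoffs 2.8, 5.6, 2.5, 3 → best response Medium.
Country B against Low: payoffs 4.5, 4.4, 6, 1.5 → best response High.
Country B against Medium: payoffs 2.8, 4.2, 5.1, 0.5 → best response High.
Country B against High: payoffs 1.9, 2.2, 0.3, 3.3 → best response Embargo.
Mutual best responses: (Medium, High); (High, Embargo).

(Medium, High) and (High, Embargo)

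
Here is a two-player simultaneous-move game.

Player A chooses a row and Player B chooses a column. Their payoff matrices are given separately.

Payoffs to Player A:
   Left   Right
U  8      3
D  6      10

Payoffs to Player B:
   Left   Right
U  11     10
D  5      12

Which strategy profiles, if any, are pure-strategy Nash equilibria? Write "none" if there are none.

(U, Left); (D, Right)

For each strategy profile, look for a profitable unilateral deviation.
(U, Left): Player A gets 8, best alternative 6; Player B gets 11, best alternative 10. No profitable deviation — NE.
(U, Right): Player A can switch to D (3 → 10). Not NE.
(D, Left): Player A can switch to U (6 → 8). Not NE.
(D, Right): Player A gets 10, best alternative 3; Player B gets 12, best alternative 5. No profitable deviation — NE.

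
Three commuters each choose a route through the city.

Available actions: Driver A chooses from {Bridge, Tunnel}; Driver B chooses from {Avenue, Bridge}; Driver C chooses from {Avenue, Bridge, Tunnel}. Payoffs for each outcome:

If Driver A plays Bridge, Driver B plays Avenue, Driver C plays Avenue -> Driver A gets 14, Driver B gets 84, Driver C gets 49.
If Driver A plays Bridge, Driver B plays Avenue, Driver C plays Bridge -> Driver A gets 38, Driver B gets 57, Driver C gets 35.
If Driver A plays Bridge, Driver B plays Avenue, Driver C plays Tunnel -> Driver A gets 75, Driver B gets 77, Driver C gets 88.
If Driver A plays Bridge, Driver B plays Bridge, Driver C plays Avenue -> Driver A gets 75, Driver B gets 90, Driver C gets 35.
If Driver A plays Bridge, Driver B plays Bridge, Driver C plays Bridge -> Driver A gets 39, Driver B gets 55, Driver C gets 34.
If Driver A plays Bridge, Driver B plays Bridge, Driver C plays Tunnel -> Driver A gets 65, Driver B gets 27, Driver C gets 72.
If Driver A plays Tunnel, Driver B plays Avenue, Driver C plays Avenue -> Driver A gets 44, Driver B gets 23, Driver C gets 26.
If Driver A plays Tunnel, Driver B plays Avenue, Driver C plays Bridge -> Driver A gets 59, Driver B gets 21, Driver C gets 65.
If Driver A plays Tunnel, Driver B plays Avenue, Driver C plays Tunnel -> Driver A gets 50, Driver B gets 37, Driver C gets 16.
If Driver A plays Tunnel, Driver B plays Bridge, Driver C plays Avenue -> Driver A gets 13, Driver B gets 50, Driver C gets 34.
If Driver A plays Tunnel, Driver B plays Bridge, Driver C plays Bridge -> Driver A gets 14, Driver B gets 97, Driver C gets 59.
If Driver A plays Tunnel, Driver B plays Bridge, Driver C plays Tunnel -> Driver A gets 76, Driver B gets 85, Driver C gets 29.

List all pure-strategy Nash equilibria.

For each player, find the best response to each opponent profile; mutual best responses are the pure NE.
Driver A against (Avenue, Avenue): payoffs 14, 44 → best response Tunnel.
Driver A against (Avenue, Bridge): payoffs 38, 59 → best response Tunnel.
Driver A against (Avenue, Tunnel): payoffs 75, 50 → best response Bridge.
Driver A against (Bridge, Avenue): payoffs 75, 13 → best response Bridge.
Driver A against (Bridge, Bridge): payoffs 39, 14 → best response Bridge.
Driver A against (Bridge, Tunnel): payoffs 65, 76 → best response Tunnel.
Driver B against (Bridge, Avenue): payoffs 84, 90 → best response Bridge.
Driver B against (Bridge, Bridge): payoffs 57, 55 → best response Avenue.
Driver B against (Bridge, Tunnel): payoffs 77, 27 → best response Avenue.
Driver B against (Tunnel, Avenue): payoffs 23, 50 → best response Bridge.
Driver B against (Tunnel, Bridge): payoffs 21, 97 → best response Bridge.
Driver B against (Tunnel, Tunnel): payoffs 37, 85 → best response Bridge.
Driver C against (Bridge, Avenue): payoffs 49, 35, 88 → best response Tunnel.
Driver C against (Bridge, Bridge): payoffs 35, 34, 72 → best response Tunnel.
Driver C against (Tunnel, Avenue): payoffs 26, 65, 16 → best response Bridge.
Driver C against (Tunnel, Bridge): payoffs 34, 59, 29 → best response Bridge.
Mutual best responses: (Bridge, Avenue, Tunnel).

Pure NE: (Bridge, Avenue, Tunnel)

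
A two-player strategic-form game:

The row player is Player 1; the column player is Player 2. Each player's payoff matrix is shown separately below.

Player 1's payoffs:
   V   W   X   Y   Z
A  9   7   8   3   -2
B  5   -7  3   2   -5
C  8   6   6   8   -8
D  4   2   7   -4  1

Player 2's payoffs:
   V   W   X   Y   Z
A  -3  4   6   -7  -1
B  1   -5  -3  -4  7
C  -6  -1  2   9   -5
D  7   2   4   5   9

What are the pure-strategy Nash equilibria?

Pure-strategy Nash equilibria: (A, X), (C, Y), (D, Z)

Player 1 against V: payoffs 9, 5, 8, 4 → best response A.
Player 1 against W: payoffs 7, -7, 6, 2 → best response A.
Player 1 against X: payoffs 8, 3, 6, 7 → best response A.
Player 1 against Y: payoffs 3, 2, 8, -4 → best response C.
Player 1 against Z: payoffs -2, -5, -8, 1 → best response D.
Player 2 against A: payoffs -3, 4, 6, -7, -1 → best response X.
Player 2 against B: payoffs 1, -5, -3, -4, 7 → best response Z.
Player 2 against C: payoffs -6, -1, 2, 9, -5 → best response Y.
Player 2 against D: payoffs 7, 2, 4, 5, 9 → best response Z.
Mutual best responses: (A, X); (C, Y); (D, Z).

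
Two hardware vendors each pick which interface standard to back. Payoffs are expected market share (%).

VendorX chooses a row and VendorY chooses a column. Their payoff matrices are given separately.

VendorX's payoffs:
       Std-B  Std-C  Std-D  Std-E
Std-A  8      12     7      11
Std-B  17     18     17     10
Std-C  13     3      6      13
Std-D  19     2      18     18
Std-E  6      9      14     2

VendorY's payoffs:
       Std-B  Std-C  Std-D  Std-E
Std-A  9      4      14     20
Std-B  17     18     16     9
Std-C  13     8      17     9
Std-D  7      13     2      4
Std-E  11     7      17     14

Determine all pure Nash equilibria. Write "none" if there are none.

Pure NE: (Std-B, Std-C)

VendorX against Std-B: payoffs 8, 17, 13, 19, 6 → best response Std-D.
VendorX against Std-C: payoffs 12, 18, 3, 2, 9 → best response Std-B.
VendorX against Std-D: payoffs 7, 17, 6, 18, 14 → best response Std-D.
VendorX against Std-E: payoffs 11, 10, 13, 18, 2 → best response Std-D.
VendorY against Std-A: payoffs 9, 4, 14, 20 → best response Std-E.
VendorY against Std-B: payoffs 17, 18, 16, 9 → best response Std-C.
VendorY against Std-C: payoffs 13, 8, 17, 9 → best response Std-D.
VendorY against Std-D: payoffs 7, 13, 2, 4 → best response Std-C.
VendorY against Std-E: payoffs 11, 7, 17, 14 → best response Std-D.
Mutual best responses: (Std-B, Std-C).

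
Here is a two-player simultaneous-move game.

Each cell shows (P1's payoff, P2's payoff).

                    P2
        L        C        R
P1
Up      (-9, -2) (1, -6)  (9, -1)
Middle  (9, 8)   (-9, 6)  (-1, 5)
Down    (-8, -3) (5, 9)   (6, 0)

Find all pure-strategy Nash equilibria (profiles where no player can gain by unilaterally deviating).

For each player, find the best response to each opponent profile; mutual best responses are the pure NE.
P1 against L: payoffs -9, 9, -8 → best response Middle.
P1 against C: payoffs 1, -9, 5 → best response Down.
P1 against R: payoffs 9, -1, 6 → best response Up.
P2 against Up: payoffs -2, -6, -1 → best response R.
P2 against Middle: payoffs 8, 6, 5 → best response L.
P2 against Down: payoffs -3, 9, 0 → best response C.
Mutual best responses: (Up, R); (Middle, L); (Down, C).

(Up, R), (Middle, L), (Down, C)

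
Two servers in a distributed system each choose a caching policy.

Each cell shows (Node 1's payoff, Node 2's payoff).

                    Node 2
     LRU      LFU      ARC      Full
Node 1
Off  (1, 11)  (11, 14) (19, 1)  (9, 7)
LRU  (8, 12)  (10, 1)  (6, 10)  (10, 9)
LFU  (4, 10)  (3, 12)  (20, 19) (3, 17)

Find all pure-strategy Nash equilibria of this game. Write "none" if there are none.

The pure Nash equilibria are (Off, LFU) and (LRU, LRU) and (LFU, ARC).

Node 1 against LRU: payoffs 1, 8, 4 → best response LRU.
Node 1 against LFU: payoffs 11, 10, 3 → best response Off.
Node 1 against ARC: payoffs 19, 6, 20 → best response LFU.
Node 1 against Full: payoffs 9, 10, 3 → best response LRU.
Node 2 against Off: payoffs 11, 14, 1, 7 → best response LFU.
Node 2 against LRU: payoffs 12, 1, 10, 9 → best response LRU.
Node 2 against LFU: payoffs 10, 12, 19, 17 → best response ARC.
Mutual best responses: (Off, LFU); (LRU, LRU); (LFU, ARC).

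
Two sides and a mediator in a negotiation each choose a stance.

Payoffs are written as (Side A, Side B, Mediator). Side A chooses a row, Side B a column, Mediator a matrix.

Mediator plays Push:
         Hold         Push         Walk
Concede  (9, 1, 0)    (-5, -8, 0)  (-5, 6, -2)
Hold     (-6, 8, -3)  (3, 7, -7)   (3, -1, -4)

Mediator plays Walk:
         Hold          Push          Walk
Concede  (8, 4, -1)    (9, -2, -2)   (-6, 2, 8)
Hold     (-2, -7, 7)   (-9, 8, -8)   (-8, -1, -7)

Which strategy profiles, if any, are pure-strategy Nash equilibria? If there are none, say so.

For each player, find the best response to each opponent profile; mutual best responses are the pure NE.
Side A against (Hold, Push): payoffs 9, -6 → best response Concede.
Side A against (Hold, Walk): payoffs 8, -2 → best response Concede.
Side A against (Push, Push): payoffs -5, 3 → best response Hold.
Side A against (Push, Walk): payoffs 9, -9 → best response Concede.
Side A against (Walk, Push): payoffs -5, 3 → best response Hold.
Side A against (Walk, Walk): payoffs -6, -8 → best response Concede.
Side B against (Concede, Push): payoffs 1, -8, 6 → best response Walk.
Side B against (Concede, Walk): payoffs 4, -2, 2 → best response Hold.
Side B against (Hold, Push): payoffs 8, 7, -1 → best response Hold.
Side B against (Hold, Walk): payoffs -7, 8, -1 → best response Push.
Mediator against (Concede, Hold): payoffs 0, -1 → best response Push.
Mediator against (Concede, Push): payoffs 0, -2 → best response Push.
Mediator against (Concede, Walk): payoffs -2, 8 → best response Walk.
Mediator against (Hold, Hold): payoffs -3, 7 → best response Walk.
Mediator against (Hold, Push): payoffs -7, -8 → best response Push.
Mediator against (Hold, Walk): payoffs -4, -7 → best response Push.
No profile is a mutual best response for all players.

This game has no pure Nash equilibrium.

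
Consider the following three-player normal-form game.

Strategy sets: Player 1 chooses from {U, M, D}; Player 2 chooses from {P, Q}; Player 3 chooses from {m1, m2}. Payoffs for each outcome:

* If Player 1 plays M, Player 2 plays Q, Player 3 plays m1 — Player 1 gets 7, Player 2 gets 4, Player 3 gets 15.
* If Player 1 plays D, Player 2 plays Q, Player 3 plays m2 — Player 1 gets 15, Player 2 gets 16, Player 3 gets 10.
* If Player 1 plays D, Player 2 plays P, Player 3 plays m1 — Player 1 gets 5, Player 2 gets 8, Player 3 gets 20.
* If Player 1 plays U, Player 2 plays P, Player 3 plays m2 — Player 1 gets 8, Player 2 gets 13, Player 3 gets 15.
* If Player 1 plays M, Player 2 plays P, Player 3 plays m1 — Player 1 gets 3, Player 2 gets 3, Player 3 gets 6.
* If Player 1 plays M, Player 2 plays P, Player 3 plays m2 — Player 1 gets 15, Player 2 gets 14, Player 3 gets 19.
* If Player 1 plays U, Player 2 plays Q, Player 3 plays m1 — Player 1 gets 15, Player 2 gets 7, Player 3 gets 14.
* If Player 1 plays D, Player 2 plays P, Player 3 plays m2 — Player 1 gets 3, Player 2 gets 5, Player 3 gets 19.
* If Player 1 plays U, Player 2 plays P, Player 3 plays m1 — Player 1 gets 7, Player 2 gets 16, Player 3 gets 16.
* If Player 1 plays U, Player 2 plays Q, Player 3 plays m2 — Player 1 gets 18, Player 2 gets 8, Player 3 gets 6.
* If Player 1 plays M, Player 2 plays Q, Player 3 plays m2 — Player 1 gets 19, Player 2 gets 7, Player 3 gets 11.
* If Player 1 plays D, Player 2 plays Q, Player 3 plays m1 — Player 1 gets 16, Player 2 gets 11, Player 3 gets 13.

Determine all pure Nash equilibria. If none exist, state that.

Pure-strategy Nash equilibria: (U, P, m1); (M, P, m2); (D, Q, m1)

Player 1 against (P, m1): payoffs 7, 3, 5 → best response U.
Player 1 against (P, m2): payoffs 8, 15, 3 → best response M.
Player 1 against (Q, m1): payoffs 15, 7, 16 → best response D.
Player 1 against (Q, m2): payoffs 18, 19, 15 → best response M.
Player 2 against (U, m1): payoffs 16, 7 → best response P.
Player 2 against (U, m2): payoffs 13, 8 → best response P.
Player 2 against (M, m1): payoffs 3, 4 → best response Q.
Player 2 against (M, m2): payoffs 14, 7 → best response P.
Player 2 against (D, m1): payoffs 8, 11 → best response Q.
Player 2 against (D, m2): payoffs 5, 16 → best response Q.
Player 3 against (U, P): payoffs 16, 15 → best response m1.
Player 3 against (U, Q): payoffs 14, 6 → best response m1.
Player 3 against (M, P): payoffs 6, 19 → best response m2.
Player 3 against (M, Q): payoffs 15, 11 → best response m1.
Player 3 against (D, P): payoffs 20, 19 → best response m1.
Player 3 against (D, Q): payoffs 13, 10 → best response m1.
Mutual best responses: (U, P, m1); (M, P, m2); (D, Q, m1).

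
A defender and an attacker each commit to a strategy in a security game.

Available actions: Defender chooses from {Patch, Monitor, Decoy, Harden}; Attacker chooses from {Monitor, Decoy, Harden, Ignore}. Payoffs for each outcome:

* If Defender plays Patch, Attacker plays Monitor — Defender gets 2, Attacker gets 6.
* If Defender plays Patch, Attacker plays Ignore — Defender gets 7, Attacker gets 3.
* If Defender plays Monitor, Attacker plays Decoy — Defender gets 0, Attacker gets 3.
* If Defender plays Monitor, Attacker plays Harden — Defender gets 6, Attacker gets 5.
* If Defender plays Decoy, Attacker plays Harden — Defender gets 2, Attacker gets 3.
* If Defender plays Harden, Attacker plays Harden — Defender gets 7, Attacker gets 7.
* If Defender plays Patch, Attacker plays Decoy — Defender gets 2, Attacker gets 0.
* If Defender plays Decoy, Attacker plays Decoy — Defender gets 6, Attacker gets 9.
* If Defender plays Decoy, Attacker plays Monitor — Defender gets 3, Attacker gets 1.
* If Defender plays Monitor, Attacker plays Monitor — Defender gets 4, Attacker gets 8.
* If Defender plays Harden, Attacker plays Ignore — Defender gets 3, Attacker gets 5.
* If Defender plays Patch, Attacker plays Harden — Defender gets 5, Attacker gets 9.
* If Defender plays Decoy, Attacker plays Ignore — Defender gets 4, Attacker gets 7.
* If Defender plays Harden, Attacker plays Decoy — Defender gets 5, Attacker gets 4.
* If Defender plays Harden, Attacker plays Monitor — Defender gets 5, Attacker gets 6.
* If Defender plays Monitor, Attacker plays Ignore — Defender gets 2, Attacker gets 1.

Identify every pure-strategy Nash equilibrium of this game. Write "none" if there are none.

(Patch, Monitor): Defender can switch to Monitor (2 → 4). Not NE.
(Patch, Decoy): Defender can switch to Decoy (2 → 6). Not NE.
(Patch, Harden): Defender can switch to Monitor (5 → 6). Not NE.
(Patch, Ignore): Attacker can switch to Monitor (3 → 6). Not NE.
(Monitor, Monitor): Defender can switch to Harden (4 → 5). Not NE.
(Monitor, Decoy): Defender can switch to Patch (0 → 2). Not NE.
(Decoy, Decoy): Defender gets 6, best alternative 5; Attacker gets 9, best alternative 7. No profitable deviation — NE.
(Harden, Harden): Defender gets 7, best alternative 6; Attacker gets 7, best alternative 6. No profitable deviation — NE.
(The remaining 8 profiles each have a profitable deviation by the same check.)

Pure-strategy Nash equilibria: (Decoy, Decoy), (Harden, Harden)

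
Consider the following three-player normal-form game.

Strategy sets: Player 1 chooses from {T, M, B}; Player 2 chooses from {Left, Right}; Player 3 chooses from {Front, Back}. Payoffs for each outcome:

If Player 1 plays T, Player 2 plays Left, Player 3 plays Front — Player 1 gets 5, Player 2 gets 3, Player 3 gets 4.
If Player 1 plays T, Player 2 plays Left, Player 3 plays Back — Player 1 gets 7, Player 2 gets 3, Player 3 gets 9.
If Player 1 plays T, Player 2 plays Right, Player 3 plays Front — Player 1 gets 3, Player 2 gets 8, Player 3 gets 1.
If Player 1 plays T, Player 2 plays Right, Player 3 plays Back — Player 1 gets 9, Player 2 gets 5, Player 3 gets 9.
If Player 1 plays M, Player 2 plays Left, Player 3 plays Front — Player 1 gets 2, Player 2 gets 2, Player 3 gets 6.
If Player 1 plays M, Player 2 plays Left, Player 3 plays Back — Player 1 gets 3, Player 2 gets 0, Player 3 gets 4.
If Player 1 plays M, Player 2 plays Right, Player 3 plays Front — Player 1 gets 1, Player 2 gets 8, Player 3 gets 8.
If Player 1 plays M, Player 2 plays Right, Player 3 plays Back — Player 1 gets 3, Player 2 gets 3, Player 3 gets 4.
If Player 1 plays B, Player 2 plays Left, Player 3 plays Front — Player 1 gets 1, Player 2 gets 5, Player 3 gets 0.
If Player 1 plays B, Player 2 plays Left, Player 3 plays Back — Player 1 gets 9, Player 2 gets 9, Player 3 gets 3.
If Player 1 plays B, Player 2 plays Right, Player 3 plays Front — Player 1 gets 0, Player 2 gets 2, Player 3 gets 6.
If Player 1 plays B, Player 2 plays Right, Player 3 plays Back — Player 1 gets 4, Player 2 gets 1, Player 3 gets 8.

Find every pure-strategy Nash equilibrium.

(T, Right, Back); (B, Left, Back)

(T, Left, Front): Player 2 can switch to Right (3 → 8). Not NE.
(T, Left, Back): Player 1 can switch to B (7 → 9). Not NE.
(T, Right, Front): Player 3 can switch to Back (1 → 9). Not NE.
(T, Right, Back): Player 1 gets 9, best alternative 4; Player 2 gets 5, best alternative 3; Player 3 gets 9, best alternative 1. No profitable deviation — NE.
(M, Left, Front): Player 1 can switch to T (2 → 5). Not NE.
(M, Left, Back): Player 1 can switch to T (3 → 7). Not NE.
(M, Right, Front): Player 1 can switch to T (1 → 3). Not NE.
(B, Left, Back): Player 1 gets 9, best alternative 7; Player 2 gets 9, best alternative 1; Player 3 gets 3, best alternative 0. No profitable deviation — NE.
(The remaining 4 profiles each have a profitable deviation by the same check.)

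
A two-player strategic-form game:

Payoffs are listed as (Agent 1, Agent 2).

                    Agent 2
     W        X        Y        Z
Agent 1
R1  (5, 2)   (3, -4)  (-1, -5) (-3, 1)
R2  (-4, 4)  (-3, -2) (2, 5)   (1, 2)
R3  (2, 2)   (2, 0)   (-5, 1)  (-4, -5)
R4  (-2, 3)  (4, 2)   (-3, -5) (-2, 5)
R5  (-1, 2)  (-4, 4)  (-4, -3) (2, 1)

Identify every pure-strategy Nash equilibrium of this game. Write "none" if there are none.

(R1, W), (R2, Y)

Agent 1 against W: payoffs 5, -4, 2, -2, -1 → best response R1.
Agent 1 against X: payoffs 3, -3, 2, 4, -4 → best response R4.
Agent 1 against Y: payoffs -1, 2, -5, -3, -4 → best response R2.
Agent 1 against Z: payoffs -3, 1, -4, -2, 2 → best response R5.
Agent 2 against R1: payoffs 2, -4, -5, 1 → best response W.
Agent 2 against R2: payoffs 4, -2, 5, 2 → best response Y.
Agent 2 against R3: payoffs 2, 0, 1, -5 → best response W.
Agent 2 against R4: payoffs 3, 2, -5, 5 → best response Z.
Agent 2 against R5: payoffs 2, 4, -3, 1 → best response X.
Mutual best responses: (R1, W); (R2, Y).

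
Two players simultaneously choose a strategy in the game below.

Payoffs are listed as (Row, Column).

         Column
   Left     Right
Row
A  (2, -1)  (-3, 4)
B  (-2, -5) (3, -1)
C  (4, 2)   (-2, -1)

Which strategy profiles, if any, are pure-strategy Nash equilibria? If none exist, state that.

Pure-strategy Nash equilibria: (B, Right); (C, Left)

(A, Left): Row can switch to C (2 → 4). Not NE.
(A, Right): Row can switch to B (-3 → 3). Not NE.
(B, Left): Row can switch to A (-2 → 2). Not NE.
(B, Right): Row gets 3, best alternative -2; Column gets -1, best alternative -5. No profitable deviation — NE.
(C, Left): Row gets 4, best alternative 2; Column gets 2, best alternative -1. No profitable deviation — NE.
(C, Right): Row can switch to B (-2 → 3). Not NE.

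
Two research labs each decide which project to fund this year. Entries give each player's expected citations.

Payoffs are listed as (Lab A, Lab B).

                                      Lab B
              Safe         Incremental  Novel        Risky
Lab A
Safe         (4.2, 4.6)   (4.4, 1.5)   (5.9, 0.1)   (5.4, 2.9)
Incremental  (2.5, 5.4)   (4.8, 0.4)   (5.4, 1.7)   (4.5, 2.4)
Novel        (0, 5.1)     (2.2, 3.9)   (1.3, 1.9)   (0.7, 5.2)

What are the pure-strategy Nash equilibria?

The unique pure-strategy Nash equilibrium is (Safe, Safe).

Lab A against Safe: payoffs 4.2, 2.5, 0 → best response Safe.
Lab A against Incremental: payoffs 4.4, 4.8, 2.2 → best response Incremental.
Lab A against Novel: payoffs 5.9, 5.4, 1.3 → best response Safe.
Lab A against Risky: payoffs 5.4, 4.5, 0.7 → best response Safe.
Lab B against Safe: payoffs 4.6, 1.5, 0.1, 2.9 → best response Safe.
Lab B against Incremental: payoffs 5.4, 0.4, 1.7, 2.4 → best response Safe.
Lab B against Novel: payoffs 5.1, 3.9, 1.9, 5.2 → best response Risky.
Mutual best responses: (Safe, Safe).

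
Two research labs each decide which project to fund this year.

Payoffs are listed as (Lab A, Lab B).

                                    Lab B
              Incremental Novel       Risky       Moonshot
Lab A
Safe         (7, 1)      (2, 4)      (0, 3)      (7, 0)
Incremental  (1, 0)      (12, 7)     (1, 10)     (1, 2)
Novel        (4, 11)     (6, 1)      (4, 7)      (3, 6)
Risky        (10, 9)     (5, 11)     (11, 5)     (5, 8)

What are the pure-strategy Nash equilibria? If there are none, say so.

Lab A against Incremental: payoffs 7, 1, 4, 10 → best response Risky.
Lab A against Novel: payoffs 2, 12, 6, 5 → best response Incremental.
Lab A against Risky: payoffs 0, 1, 4, 11 → best response Risky.
Lab A against Moonshot: payoffs 7, 1, 3, 5 → best response Safe.
Lab B against Safe: payoffs 1, 4, 3, 0 → best response Novel.
Lab B against Incremental: payoffs 0, 7, 10, 2 → best response Risky.
Lab B against Novel: payoffs 11, 1, 7, 6 → best response Incremental.
Lab B against Risky: payoffs 9, 11, 5, 8 → best response Novel.
No profile is a mutual best response for all players.

No pure-strategy Nash equilibrium.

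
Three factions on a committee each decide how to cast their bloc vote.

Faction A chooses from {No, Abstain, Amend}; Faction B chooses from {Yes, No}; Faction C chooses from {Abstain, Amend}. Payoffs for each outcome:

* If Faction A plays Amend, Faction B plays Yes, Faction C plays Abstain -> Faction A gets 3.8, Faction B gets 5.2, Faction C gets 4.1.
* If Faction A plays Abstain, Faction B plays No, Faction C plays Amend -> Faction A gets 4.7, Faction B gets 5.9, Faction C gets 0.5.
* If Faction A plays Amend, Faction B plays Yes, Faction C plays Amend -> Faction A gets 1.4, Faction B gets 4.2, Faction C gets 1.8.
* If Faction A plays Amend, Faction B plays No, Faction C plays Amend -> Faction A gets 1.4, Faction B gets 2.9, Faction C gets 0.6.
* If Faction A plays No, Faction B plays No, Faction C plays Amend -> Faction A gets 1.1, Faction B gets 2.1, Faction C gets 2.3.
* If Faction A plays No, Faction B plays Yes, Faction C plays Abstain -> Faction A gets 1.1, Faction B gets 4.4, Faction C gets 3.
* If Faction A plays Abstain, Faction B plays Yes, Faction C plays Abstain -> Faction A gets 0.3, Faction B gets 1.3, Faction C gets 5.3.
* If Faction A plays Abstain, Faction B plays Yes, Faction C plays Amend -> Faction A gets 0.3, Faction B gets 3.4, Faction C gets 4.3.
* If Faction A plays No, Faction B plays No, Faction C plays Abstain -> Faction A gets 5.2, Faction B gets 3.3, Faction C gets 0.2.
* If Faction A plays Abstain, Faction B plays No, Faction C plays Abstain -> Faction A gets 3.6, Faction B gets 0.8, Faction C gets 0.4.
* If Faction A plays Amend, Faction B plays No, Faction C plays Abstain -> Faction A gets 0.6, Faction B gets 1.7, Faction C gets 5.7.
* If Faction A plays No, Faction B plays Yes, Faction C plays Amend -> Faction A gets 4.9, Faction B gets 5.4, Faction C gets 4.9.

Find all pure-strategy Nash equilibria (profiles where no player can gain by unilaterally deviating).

(No, Yes, Amend) and (Abstain, No, Amend) and (Amend, Yes, Abstain)

(No, Yes, Abstain): Faction A can switch to Amend (1.1 → 3.8). Not NE.
(No, Yes, Amend): Faction A gets 4.9, best alternative 1.4; Faction B gets 5.4, best alternative 2.1; Faction C gets 4.9, best alternative 3. No profitable deviation — NE.
(No, No, Abstain): Faction B can switch to Yes (3.3 → 4.4). Not NE.
(No, No, Amend): Faction A can switch to Abstain (1.1 → 4.7). Not NE.
(Abstain, Yes, Abstain): Faction A can switch to No (0.3 → 1.1). Not NE.
(Abstain, Yes, Amend): Faction A can switch to No (0.3 → 4.9). Not NE.
(Abstain, No, Abstain): Faction A can switch to No (3.6 → 5.2). Not NE.
(Abstain, No, Amend): Faction A gets 4.7, best alternative 1.4; Faction B gets 5.9, best alternative 3.4; Faction C gets 0.5, best alternative 0.4. No profitable deviation — NE.
(Amend, Yes, Abstain): Faction A gets 3.8, best alternative 1.1; Faction B gets 5.2, best alternative 1.7; Faction C gets 4.1, best alternative 1.8. No profitable deviation — NE.
(Amend, Yes, Amend): Faction A can switch to No (1.4 → 4.9). Not NE.
(Amend, No, Abstain): Faction A can switch to No (0.6 → 5.2). Not NE.
(Amend, No, Amend): Faction A can switch to Abstain (1.4 → 4.7). Not NE.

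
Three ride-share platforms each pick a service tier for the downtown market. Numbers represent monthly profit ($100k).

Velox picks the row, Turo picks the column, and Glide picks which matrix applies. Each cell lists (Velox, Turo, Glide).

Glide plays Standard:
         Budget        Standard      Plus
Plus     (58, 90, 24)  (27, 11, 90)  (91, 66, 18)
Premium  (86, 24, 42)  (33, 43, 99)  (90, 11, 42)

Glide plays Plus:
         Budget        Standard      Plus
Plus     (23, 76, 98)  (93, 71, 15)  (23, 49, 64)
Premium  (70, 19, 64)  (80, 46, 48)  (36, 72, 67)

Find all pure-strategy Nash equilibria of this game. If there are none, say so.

Velox against (Budget, Standard): payoffs 58, 86 → best response Premium.
Velox against (Budget, Plus): payoffs 23, 70 → best response Premium.
Velox against (Standard, Standard): payoffs 27, 33 → best response Premium.
Velox against (Standard, Plus): payoffs 93, 80 → best response Plus.
Velox against (Plus, Standard): payoffs 91, 90 → best response Plus.
Velox against (Plus, Plus): payoffs 23, 36 → best response Premium.
Turo against (Plus, Standard): payoffs 90, 11, 66 → best response Budget.
Turo against (Plus, Plus): payoffs 76, 71, 49 → best response Budget.
Turo against (Premium, Standard): payoffs 24, 43, 11 → best response Standard.
Turo against (Premium, Plus): payoffs 19, 46, 72 → best response Plus.
Glide against (Plus, Budget): payoffs 24, 98 → best response Plus.
Glide against (Plus, Standard): payoffs 90, 15 → best response Standard.
Glide against (Plus, Plus): payoffs 18, 64 → best response Plus.
Glide against (Premium, Budget): payoffs 42, 64 → best response Plus.
Glide against (Premium, Standard): payoffs 99, 48 → best response Standard.
Glide against (Premium, Plus): payoffs 42, 67 → best response Plus.
Mutual best responses: (Premium, Standard, Standard); (Premium, Plus, Plus).

The pure Nash equilibria are (Premium, Standard, Standard), (Premium, Plus, Plus).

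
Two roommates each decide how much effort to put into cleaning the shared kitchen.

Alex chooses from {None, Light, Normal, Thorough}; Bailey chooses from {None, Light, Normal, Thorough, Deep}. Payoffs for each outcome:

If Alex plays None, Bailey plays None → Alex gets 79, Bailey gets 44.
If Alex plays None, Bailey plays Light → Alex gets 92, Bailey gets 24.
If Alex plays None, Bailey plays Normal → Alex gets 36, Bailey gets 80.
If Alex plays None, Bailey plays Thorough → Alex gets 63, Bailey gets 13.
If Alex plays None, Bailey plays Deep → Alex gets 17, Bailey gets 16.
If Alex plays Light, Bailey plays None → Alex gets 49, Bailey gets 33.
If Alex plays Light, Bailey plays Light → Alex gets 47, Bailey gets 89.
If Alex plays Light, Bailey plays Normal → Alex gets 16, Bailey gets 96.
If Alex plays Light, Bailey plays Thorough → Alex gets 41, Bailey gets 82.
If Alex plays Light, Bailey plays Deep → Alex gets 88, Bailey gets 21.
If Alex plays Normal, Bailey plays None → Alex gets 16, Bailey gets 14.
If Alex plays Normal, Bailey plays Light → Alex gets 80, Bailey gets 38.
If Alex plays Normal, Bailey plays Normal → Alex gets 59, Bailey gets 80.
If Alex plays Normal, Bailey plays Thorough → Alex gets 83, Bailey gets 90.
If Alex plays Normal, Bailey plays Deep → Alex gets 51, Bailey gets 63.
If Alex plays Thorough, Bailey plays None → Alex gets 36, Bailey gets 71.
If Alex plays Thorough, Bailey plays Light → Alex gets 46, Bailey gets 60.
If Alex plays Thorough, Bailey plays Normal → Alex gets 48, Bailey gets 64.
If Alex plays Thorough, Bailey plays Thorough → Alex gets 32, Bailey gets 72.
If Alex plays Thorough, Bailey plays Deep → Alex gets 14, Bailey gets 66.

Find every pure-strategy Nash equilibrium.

Alex against None: payoffs 79, 49, 16, 36 → best response None.
Alex against Light: payoffs 92, 47, 80, 46 → best response None.
Alex against Normal: payoffs 36, 16, 59, 48 → best response Normal.
Alex against Thorough: payoffs 63, 41, 83, 32 → best response Normal.
Alex against Deep: payoffs 17, 88, 51, 14 → best response Light.
Bailey against None: payoffs 44, 24, 80, 13, 16 → best response Normal.
Bailey against Light: payoffs 33, 89, 96, 82, 21 → best response Normal.
Bailey against Normal: payoffs 14, 38, 80, 90, 63 → best response Thorough.
Bailey against Thorough: payoffs 71, 60, 64, 72, 66 → best response Thorough.
Mutual best responses: (Normal, Thorough).

The unique pure-strategy Nash equilibrium is (Normal, Thorough).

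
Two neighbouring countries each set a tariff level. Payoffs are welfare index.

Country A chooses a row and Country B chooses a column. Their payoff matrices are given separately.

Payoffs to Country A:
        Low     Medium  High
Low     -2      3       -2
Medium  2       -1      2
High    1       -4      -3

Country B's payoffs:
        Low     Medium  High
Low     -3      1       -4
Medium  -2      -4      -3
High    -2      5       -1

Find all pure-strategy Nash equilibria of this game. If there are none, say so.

Country A against Low: payoffs -2, 2, 1 → best response Medium.
Country A against Medium: payoffs 3, -1, -4 → best response Low.
Country A against High: payoffs -2, 2, -3 → best response Medium.
Country B against Low: payoffs -3, 1, -4 → best response Medium.
Country B against Medium: payoffs -2, -4, -3 → best response Low.
Country B against High: payoffs -2, 5, -1 → best response Medium.
Mutual best responses: (Low, Medium); (Medium, Low).

The pure Nash equilibria are (Low, Medium); (Medium, Low).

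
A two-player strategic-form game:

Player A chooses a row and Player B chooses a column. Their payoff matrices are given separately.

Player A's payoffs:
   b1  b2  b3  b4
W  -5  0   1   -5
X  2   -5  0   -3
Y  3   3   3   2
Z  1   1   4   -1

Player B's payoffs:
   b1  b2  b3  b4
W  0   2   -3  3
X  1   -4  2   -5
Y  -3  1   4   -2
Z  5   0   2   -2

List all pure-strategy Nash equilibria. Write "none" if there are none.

This game has no pure Nash equilibrium.

(W, b1): Player A can switch to X (-5 → 2). Not NE.
(W, b2): Player A can switch to Y (0 → 3). Not NE.
(W, b3): Player A can switch to Y (1 → 3). Not NE.
(W, b4): Player A can switch to X (-5 → -3). Not NE.
(X, b1): Player A can switch to Y (2 → 3). Not NE.
(X, b2): Player A can switch to W (-5 → 0). Not NE.
(X, b3): Player A can switch to W (0 → 1). Not NE.
(X, b4): Player A can switch to Y (-3 → 2). Not NE.
(Y, b1): Player B can switch to b2 (-3 → 1). Not NE.
(Y, b2): Player B can switch to b3 (1 → 4). Not NE.
(The remaining 6 profiles each have a profitable deviation by the same check.)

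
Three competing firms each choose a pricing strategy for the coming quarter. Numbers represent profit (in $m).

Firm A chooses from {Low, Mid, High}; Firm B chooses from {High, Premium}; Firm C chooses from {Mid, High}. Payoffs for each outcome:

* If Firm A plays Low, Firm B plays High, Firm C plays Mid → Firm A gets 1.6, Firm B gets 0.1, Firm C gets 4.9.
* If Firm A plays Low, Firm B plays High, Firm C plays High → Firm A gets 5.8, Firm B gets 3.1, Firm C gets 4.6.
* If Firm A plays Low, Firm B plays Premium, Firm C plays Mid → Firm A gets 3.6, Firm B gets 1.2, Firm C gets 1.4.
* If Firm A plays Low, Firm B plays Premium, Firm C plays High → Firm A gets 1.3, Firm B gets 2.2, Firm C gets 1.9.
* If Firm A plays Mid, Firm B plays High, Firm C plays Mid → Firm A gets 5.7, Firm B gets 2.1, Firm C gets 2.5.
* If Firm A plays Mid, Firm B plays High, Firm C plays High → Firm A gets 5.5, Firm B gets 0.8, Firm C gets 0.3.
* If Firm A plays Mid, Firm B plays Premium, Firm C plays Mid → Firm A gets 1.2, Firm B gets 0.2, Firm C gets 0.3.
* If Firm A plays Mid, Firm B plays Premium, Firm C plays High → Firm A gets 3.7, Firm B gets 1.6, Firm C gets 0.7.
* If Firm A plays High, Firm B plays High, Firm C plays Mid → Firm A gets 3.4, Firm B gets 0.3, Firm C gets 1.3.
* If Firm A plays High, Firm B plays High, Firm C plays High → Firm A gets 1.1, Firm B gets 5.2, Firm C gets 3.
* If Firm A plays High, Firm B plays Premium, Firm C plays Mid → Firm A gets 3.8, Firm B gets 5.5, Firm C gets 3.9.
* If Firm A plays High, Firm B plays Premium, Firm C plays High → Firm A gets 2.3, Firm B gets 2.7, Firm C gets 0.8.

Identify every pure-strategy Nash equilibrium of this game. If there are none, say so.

(Mid, High, Mid) and (Mid, Premium, High) and (High, Premium, Mid)

For each player, find the best response to each opponent profile; mutual best responses are the pure NE.
Firm A against (High, Mid): payoffs 1.6, 5.7, 3.4 → best response Mid.
Firm A against (High, High): payoffs 5.8, 5.5, 1.1 → best response Low.
Firm A against (Premium, Mid): payoffs 3.6, 1.2, 3.8 → best response High.
Firm A against (Premium, High): payoffs 1.3, 3.7, 2.3 → best response Mid.
Firm B against (Low, Mid): payoffs 0.1, 1.2 → best response Premium.
Firm B against (Low, High): payoffs 3.1, 2.2 → best response High.
Firm B against (Mid, Mid): payoffs 2.1, 0.2 → best response High.
Firm B against (Mid, High): payoffs 0.8, 1.6 → best response Premium.
Firm B against (High, Mid): payoffs 0.3, 5.5 → best response Premium.
Firm B against (High, High): payoffs 5.2, 2.7 → best response High.
Firm C against (Low, High): payoffs 4.9, 4.6 → best response Mid.
Firm C against (Low, Premium): payoffs 1.4, 1.9 → best response High.
Firm C against (Mid, High): payoffs 2.5, 0.3 → best response Mid.
Firm C against (Mid, Premium): payoffs 0.3, 0.7 → best response High.
Firm C against (High, High): payoffs 1.3, 3 → best response High.
Firm C against (High, Premium): payoffs 3.9, 0.8 → best response Mid.
Mutual best responses: (Mid, High, Mid); (Mid, Premium, High); (High, Premium, Mid).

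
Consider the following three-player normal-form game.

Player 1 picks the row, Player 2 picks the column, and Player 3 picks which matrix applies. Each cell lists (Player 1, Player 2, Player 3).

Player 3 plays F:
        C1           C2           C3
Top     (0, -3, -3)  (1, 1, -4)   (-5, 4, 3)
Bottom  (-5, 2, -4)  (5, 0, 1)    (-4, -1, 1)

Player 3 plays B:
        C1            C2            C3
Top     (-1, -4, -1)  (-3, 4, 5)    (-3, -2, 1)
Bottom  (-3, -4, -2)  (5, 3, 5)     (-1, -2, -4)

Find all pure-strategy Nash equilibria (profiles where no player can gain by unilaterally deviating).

The unique pure-strategy Nash equilibrium is (Bottom, C2, B).

For each player, find the best response to each opponent profile; mutual best responses are the pure NE.
Player 1 against (C1, F): payoffs 0, -5 → best response Top.
Player 1 against (C1, B): payoffs -1, -3 → best response Top.
Player 1 against (C2, F): payoffs 1, 5 → best response Bottom.
Player 1 against (C2, B): payoffs -3, 5 → best response Bottom.
Player 1 against (C3, F): payoffs -5, -4 → best response Bottom.
Player 1 against (C3, B): payoffs -3, -1 → best response Bottom.
Player 2 against (Top, F): payoffs -3, 1, 4 → best response C3.
Player 2 against (Top, B): payoffs -4, 4, -2 → best response C2.
Player 2 against (Bottom, F): payoffs 2, 0, -1 → best response C1.
Player 2 against (Bottom, B): payoffs -4, 3, -2 → best response C2.
Player 3 against (Top, C1): payoffs -3, -1 → best response B.
Player 3 against (Top, C2): payoffs -4, 5 → best response B.
Player 3 against (Top, C3): payoffs 3, 1 → best response F.
Player 3 against (Bottom, C1): payoffs -4, -2 → best response B.
Player 3 against (Bottom, C2): payoffs 1, 5 → best response B.
Player 3 against (Bottom, C3): payoffs 1, -4 → best response F.
Mutual best responses: (Bottom, C2, B).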